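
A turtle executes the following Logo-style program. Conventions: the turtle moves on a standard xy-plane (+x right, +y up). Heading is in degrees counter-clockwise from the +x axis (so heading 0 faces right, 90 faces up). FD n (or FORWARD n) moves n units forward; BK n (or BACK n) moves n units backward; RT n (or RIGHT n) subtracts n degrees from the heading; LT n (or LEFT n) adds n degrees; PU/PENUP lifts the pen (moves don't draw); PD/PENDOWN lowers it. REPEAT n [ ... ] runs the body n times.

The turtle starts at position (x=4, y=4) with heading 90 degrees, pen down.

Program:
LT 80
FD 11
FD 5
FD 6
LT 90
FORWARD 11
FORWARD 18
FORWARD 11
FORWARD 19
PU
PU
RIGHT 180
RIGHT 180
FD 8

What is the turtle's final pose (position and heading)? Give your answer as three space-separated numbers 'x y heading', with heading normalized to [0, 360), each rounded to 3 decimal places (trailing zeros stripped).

Answer: -29.3 -58.162 260

Derivation:
Executing turtle program step by step:
Start: pos=(4,4), heading=90, pen down
LT 80: heading 90 -> 170
FD 11: (4,4) -> (-6.833,5.91) [heading=170, draw]
FD 5: (-6.833,5.91) -> (-11.757,6.778) [heading=170, draw]
FD 6: (-11.757,6.778) -> (-17.666,7.82) [heading=170, draw]
LT 90: heading 170 -> 260
FD 11: (-17.666,7.82) -> (-19.576,-3.013) [heading=260, draw]
FD 18: (-19.576,-3.013) -> (-22.702,-20.739) [heading=260, draw]
FD 11: (-22.702,-20.739) -> (-24.612,-31.572) [heading=260, draw]
FD 19: (-24.612,-31.572) -> (-27.911,-50.283) [heading=260, draw]
PU: pen up
PU: pen up
RT 180: heading 260 -> 80
RT 180: heading 80 -> 260
FD 8: (-27.911,-50.283) -> (-29.3,-58.162) [heading=260, move]
Final: pos=(-29.3,-58.162), heading=260, 7 segment(s) drawn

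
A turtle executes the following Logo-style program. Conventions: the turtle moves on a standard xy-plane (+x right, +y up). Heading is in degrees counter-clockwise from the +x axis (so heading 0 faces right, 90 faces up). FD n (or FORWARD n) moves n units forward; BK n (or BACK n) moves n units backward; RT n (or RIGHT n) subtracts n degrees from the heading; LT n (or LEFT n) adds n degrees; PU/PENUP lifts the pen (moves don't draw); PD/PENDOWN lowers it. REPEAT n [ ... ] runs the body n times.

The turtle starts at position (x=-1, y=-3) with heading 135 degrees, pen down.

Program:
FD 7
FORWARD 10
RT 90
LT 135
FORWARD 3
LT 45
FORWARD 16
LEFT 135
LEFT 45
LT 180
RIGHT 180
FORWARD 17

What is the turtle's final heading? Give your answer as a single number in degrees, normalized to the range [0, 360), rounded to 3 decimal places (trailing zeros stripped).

Answer: 45

Derivation:
Executing turtle program step by step:
Start: pos=(-1,-3), heading=135, pen down
FD 7: (-1,-3) -> (-5.95,1.95) [heading=135, draw]
FD 10: (-5.95,1.95) -> (-13.021,9.021) [heading=135, draw]
RT 90: heading 135 -> 45
LT 135: heading 45 -> 180
FD 3: (-13.021,9.021) -> (-16.021,9.021) [heading=180, draw]
LT 45: heading 180 -> 225
FD 16: (-16.021,9.021) -> (-27.335,-2.293) [heading=225, draw]
LT 135: heading 225 -> 0
LT 45: heading 0 -> 45
LT 180: heading 45 -> 225
RT 180: heading 225 -> 45
FD 17: (-27.335,-2.293) -> (-15.314,9.728) [heading=45, draw]
Final: pos=(-15.314,9.728), heading=45, 5 segment(s) drawn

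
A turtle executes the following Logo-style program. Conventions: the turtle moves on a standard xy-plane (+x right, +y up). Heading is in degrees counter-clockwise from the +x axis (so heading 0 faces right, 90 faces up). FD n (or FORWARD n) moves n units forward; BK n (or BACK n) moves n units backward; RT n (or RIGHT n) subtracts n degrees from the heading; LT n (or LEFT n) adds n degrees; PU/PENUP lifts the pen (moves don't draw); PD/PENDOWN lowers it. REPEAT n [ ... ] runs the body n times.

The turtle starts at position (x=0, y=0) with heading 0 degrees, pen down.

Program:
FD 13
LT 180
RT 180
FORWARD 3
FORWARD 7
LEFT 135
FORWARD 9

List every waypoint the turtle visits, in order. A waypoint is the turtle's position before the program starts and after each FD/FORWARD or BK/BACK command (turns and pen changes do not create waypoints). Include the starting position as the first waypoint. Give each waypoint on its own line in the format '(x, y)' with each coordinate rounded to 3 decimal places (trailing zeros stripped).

Executing turtle program step by step:
Start: pos=(0,0), heading=0, pen down
FD 13: (0,0) -> (13,0) [heading=0, draw]
LT 180: heading 0 -> 180
RT 180: heading 180 -> 0
FD 3: (13,0) -> (16,0) [heading=0, draw]
FD 7: (16,0) -> (23,0) [heading=0, draw]
LT 135: heading 0 -> 135
FD 9: (23,0) -> (16.636,6.364) [heading=135, draw]
Final: pos=(16.636,6.364), heading=135, 4 segment(s) drawn
Waypoints (5 total):
(0, 0)
(13, 0)
(16, 0)
(23, 0)
(16.636, 6.364)

Answer: (0, 0)
(13, 0)
(16, 0)
(23, 0)
(16.636, 6.364)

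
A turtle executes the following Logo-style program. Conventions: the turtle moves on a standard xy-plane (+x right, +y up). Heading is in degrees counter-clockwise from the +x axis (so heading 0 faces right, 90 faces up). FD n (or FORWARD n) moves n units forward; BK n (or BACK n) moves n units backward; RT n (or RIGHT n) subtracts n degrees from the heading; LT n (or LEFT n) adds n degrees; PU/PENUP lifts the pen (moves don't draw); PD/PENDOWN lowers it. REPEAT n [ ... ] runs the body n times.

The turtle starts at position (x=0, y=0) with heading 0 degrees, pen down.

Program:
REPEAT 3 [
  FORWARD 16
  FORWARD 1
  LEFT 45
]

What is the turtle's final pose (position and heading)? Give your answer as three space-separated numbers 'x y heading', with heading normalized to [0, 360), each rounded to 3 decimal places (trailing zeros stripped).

Answer: 29.021 29.021 135

Derivation:
Executing turtle program step by step:
Start: pos=(0,0), heading=0, pen down
REPEAT 3 [
  -- iteration 1/3 --
  FD 16: (0,0) -> (16,0) [heading=0, draw]
  FD 1: (16,0) -> (17,0) [heading=0, draw]
  LT 45: heading 0 -> 45
  -- iteration 2/3 --
  FD 16: (17,0) -> (28.314,11.314) [heading=45, draw]
  FD 1: (28.314,11.314) -> (29.021,12.021) [heading=45, draw]
  LT 45: heading 45 -> 90
  -- iteration 3/3 --
  FD 16: (29.021,12.021) -> (29.021,28.021) [heading=90, draw]
  FD 1: (29.021,28.021) -> (29.021,29.021) [heading=90, draw]
  LT 45: heading 90 -> 135
]
Final: pos=(29.021,29.021), heading=135, 6 segment(s) drawn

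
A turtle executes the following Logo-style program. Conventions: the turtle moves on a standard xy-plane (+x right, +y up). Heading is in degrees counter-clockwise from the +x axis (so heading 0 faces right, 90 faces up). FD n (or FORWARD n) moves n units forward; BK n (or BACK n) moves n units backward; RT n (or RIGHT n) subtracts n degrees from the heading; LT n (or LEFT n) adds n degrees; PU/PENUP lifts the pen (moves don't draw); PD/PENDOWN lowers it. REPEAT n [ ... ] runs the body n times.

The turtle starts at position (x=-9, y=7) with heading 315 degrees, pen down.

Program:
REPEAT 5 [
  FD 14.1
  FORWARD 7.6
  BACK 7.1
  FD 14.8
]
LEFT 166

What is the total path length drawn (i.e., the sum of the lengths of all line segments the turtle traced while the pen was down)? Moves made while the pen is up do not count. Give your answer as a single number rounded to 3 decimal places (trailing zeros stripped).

Executing turtle program step by step:
Start: pos=(-9,7), heading=315, pen down
REPEAT 5 [
  -- iteration 1/5 --
  FD 14.1: (-9,7) -> (0.97,-2.97) [heading=315, draw]
  FD 7.6: (0.97,-2.97) -> (6.344,-8.344) [heading=315, draw]
  BK 7.1: (6.344,-8.344) -> (1.324,-3.324) [heading=315, draw]
  FD 14.8: (1.324,-3.324) -> (11.789,-13.789) [heading=315, draw]
  -- iteration 2/5 --
  FD 14.1: (11.789,-13.789) -> (21.759,-23.759) [heading=315, draw]
  FD 7.6: (21.759,-23.759) -> (27.133,-29.133) [heading=315, draw]
  BK 7.1: (27.133,-29.133) -> (22.113,-24.113) [heading=315, draw]
  FD 14.8: (22.113,-24.113) -> (32.578,-34.578) [heading=315, draw]
  -- iteration 3/5 --
  FD 14.1: (32.578,-34.578) -> (42.548,-44.548) [heading=315, draw]
  FD 7.6: (42.548,-44.548) -> (47.922,-49.922) [heading=315, draw]
  BK 7.1: (47.922,-49.922) -> (42.902,-44.902) [heading=315, draw]
  FD 14.8: (42.902,-44.902) -> (53.367,-55.367) [heading=315, draw]
  -- iteration 4/5 --
  FD 14.1: (53.367,-55.367) -> (63.337,-65.337) [heading=315, draw]
  FD 7.6: (63.337,-65.337) -> (68.711,-70.711) [heading=315, draw]
  BK 7.1: (68.711,-70.711) -> (63.691,-65.691) [heading=315, draw]
  FD 14.8: (63.691,-65.691) -> (74.156,-76.156) [heading=315, draw]
  -- iteration 5/5 --
  FD 14.1: (74.156,-76.156) -> (84.126,-86.126) [heading=315, draw]
  FD 7.6: (84.126,-86.126) -> (89.5,-91.5) [heading=315, draw]
  BK 7.1: (89.5,-91.5) -> (84.48,-86.48) [heading=315, draw]
  FD 14.8: (84.48,-86.48) -> (94.945,-96.945) [heading=315, draw]
]
LT 166: heading 315 -> 121
Final: pos=(94.945,-96.945), heading=121, 20 segment(s) drawn

Segment lengths:
  seg 1: (-9,7) -> (0.97,-2.97), length = 14.1
  seg 2: (0.97,-2.97) -> (6.344,-8.344), length = 7.6
  seg 3: (6.344,-8.344) -> (1.324,-3.324), length = 7.1
  seg 4: (1.324,-3.324) -> (11.789,-13.789), length = 14.8
  seg 5: (11.789,-13.789) -> (21.759,-23.759), length = 14.1
  seg 6: (21.759,-23.759) -> (27.133,-29.133), length = 7.6
  seg 7: (27.133,-29.133) -> (22.113,-24.113), length = 7.1
  seg 8: (22.113,-24.113) -> (32.578,-34.578), length = 14.8
  seg 9: (32.578,-34.578) -> (42.548,-44.548), length = 14.1
  seg 10: (42.548,-44.548) -> (47.922,-49.922), length = 7.6
  seg 11: (47.922,-49.922) -> (42.902,-44.902), length = 7.1
  seg 12: (42.902,-44.902) -> (53.367,-55.367), length = 14.8
  seg 13: (53.367,-55.367) -> (63.337,-65.337), length = 14.1
  seg 14: (63.337,-65.337) -> (68.711,-70.711), length = 7.6
  seg 15: (68.711,-70.711) -> (63.691,-65.691), length = 7.1
  seg 16: (63.691,-65.691) -> (74.156,-76.156), length = 14.8
  seg 17: (74.156,-76.156) -> (84.126,-86.126), length = 14.1
  seg 18: (84.126,-86.126) -> (89.5,-91.5), length = 7.6
  seg 19: (89.5,-91.5) -> (84.48,-86.48), length = 7.1
  seg 20: (84.48,-86.48) -> (94.945,-96.945), length = 14.8
Total = 218

Answer: 218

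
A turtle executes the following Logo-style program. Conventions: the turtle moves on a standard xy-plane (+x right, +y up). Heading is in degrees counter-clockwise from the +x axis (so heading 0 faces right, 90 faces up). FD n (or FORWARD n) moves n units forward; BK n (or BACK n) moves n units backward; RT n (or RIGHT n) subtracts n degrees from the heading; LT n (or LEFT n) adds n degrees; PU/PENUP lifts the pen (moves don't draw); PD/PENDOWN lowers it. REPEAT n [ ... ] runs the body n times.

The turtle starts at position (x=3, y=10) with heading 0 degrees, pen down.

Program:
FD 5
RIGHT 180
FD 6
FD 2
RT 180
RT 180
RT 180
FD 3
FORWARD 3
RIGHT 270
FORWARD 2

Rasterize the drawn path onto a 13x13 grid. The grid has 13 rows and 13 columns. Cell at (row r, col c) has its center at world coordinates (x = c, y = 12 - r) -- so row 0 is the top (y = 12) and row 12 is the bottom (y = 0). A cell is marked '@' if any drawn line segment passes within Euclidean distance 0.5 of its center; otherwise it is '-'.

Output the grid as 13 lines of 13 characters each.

Answer: ------@------
------@------
@@@@@@@@@----
-------------
-------------
-------------
-------------
-------------
-------------
-------------
-------------
-------------
-------------

Derivation:
Segment 0: (3,10) -> (8,10)
Segment 1: (8,10) -> (2,10)
Segment 2: (2,10) -> (0,10)
Segment 3: (0,10) -> (3,10)
Segment 4: (3,10) -> (6,10)
Segment 5: (6,10) -> (6,12)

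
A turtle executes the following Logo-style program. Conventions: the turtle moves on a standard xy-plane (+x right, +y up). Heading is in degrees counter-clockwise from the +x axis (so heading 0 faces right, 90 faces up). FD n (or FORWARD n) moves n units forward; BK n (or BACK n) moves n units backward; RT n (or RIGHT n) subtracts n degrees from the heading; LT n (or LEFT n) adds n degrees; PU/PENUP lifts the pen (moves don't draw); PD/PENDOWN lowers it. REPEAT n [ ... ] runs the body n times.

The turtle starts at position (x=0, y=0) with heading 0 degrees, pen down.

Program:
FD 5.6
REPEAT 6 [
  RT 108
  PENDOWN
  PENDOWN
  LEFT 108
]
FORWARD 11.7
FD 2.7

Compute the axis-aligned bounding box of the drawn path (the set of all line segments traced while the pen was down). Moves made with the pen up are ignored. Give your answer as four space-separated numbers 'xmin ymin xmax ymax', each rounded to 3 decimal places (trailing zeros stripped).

Executing turtle program step by step:
Start: pos=(0,0), heading=0, pen down
FD 5.6: (0,0) -> (5.6,0) [heading=0, draw]
REPEAT 6 [
  -- iteration 1/6 --
  RT 108: heading 0 -> 252
  PD: pen down
  PD: pen down
  LT 108: heading 252 -> 0
  -- iteration 2/6 --
  RT 108: heading 0 -> 252
  PD: pen down
  PD: pen down
  LT 108: heading 252 -> 0
  -- iteration 3/6 --
  RT 108: heading 0 -> 252
  PD: pen down
  PD: pen down
  LT 108: heading 252 -> 0
  -- iteration 4/6 --
  RT 108: heading 0 -> 252
  PD: pen down
  PD: pen down
  LT 108: heading 252 -> 0
  -- iteration 5/6 --
  RT 108: heading 0 -> 252
  PD: pen down
  PD: pen down
  LT 108: heading 252 -> 0
  -- iteration 6/6 --
  RT 108: heading 0 -> 252
  PD: pen down
  PD: pen down
  LT 108: heading 252 -> 0
]
FD 11.7: (5.6,0) -> (17.3,0) [heading=0, draw]
FD 2.7: (17.3,0) -> (20,0) [heading=0, draw]
Final: pos=(20,0), heading=0, 3 segment(s) drawn

Segment endpoints: x in {0, 5.6, 17.3, 20}, y in {0}
xmin=0, ymin=0, xmax=20, ymax=0

Answer: 0 0 20 0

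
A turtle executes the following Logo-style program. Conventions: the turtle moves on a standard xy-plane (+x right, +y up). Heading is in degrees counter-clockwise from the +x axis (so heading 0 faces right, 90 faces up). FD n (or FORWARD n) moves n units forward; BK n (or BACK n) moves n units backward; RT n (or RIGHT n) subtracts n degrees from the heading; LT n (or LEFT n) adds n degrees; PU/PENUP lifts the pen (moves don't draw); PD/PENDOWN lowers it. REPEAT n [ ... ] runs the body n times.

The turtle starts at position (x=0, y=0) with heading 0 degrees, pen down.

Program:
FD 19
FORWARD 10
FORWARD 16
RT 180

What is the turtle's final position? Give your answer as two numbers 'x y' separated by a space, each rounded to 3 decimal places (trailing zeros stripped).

Executing turtle program step by step:
Start: pos=(0,0), heading=0, pen down
FD 19: (0,0) -> (19,0) [heading=0, draw]
FD 10: (19,0) -> (29,0) [heading=0, draw]
FD 16: (29,0) -> (45,0) [heading=0, draw]
RT 180: heading 0 -> 180
Final: pos=(45,0), heading=180, 3 segment(s) drawn

Answer: 45 0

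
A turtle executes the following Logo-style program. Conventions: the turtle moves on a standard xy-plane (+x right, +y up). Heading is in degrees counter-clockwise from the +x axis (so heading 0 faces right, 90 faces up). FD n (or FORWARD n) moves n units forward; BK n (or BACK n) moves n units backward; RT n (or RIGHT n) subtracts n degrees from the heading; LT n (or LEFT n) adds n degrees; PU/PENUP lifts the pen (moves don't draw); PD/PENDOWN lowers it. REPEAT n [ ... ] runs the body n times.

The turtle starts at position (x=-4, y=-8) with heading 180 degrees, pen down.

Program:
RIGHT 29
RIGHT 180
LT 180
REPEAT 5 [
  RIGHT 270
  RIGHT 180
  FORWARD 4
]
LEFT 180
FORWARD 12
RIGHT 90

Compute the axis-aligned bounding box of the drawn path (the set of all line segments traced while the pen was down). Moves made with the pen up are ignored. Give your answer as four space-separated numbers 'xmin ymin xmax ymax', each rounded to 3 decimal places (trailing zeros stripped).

Answer: -7.878 -14.997 1.438 -4.502

Derivation:
Executing turtle program step by step:
Start: pos=(-4,-8), heading=180, pen down
RT 29: heading 180 -> 151
RT 180: heading 151 -> 331
LT 180: heading 331 -> 151
REPEAT 5 [
  -- iteration 1/5 --
  RT 270: heading 151 -> 241
  RT 180: heading 241 -> 61
  FD 4: (-4,-8) -> (-2.061,-4.502) [heading=61, draw]
  -- iteration 2/5 --
  RT 270: heading 61 -> 151
  RT 180: heading 151 -> 331
  FD 4: (-2.061,-4.502) -> (1.438,-6.441) [heading=331, draw]
  -- iteration 3/5 --
  RT 270: heading 331 -> 61
  RT 180: heading 61 -> 241
  FD 4: (1.438,-6.441) -> (-0.502,-9.939) [heading=241, draw]
  -- iteration 4/5 --
  RT 270: heading 241 -> 331
  RT 180: heading 331 -> 151
  FD 4: (-0.502,-9.939) -> (-4,-8) [heading=151, draw]
  -- iteration 5/5 --
  RT 270: heading 151 -> 241
  RT 180: heading 241 -> 61
  FD 4: (-4,-8) -> (-2.061,-4.502) [heading=61, draw]
]
LT 180: heading 61 -> 241
FD 12: (-2.061,-4.502) -> (-7.878,-14.997) [heading=241, draw]
RT 90: heading 241 -> 151
Final: pos=(-7.878,-14.997), heading=151, 6 segment(s) drawn

Segment endpoints: x in {-7.878, -4, -4, -2.061, -2.061, -0.502, 1.438}, y in {-14.997, -9.939, -8, -8, -6.441, -4.502, -4.502}
xmin=-7.878, ymin=-14.997, xmax=1.438, ymax=-4.502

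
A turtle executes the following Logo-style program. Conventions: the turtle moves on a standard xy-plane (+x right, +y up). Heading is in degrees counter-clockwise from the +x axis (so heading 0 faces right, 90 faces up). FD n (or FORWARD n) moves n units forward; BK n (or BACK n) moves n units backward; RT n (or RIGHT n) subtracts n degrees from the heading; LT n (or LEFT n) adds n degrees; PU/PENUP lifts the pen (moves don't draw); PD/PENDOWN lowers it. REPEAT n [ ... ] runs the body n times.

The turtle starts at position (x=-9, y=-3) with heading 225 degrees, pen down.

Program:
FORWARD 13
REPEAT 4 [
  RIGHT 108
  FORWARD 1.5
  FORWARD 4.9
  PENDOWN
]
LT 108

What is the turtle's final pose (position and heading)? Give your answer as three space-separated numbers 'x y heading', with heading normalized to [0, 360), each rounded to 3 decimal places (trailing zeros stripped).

Answer: -21.48 -8.904 261

Derivation:
Executing turtle program step by step:
Start: pos=(-9,-3), heading=225, pen down
FD 13: (-9,-3) -> (-18.192,-12.192) [heading=225, draw]
REPEAT 4 [
  -- iteration 1/4 --
  RT 108: heading 225 -> 117
  FD 1.5: (-18.192,-12.192) -> (-18.873,-10.856) [heading=117, draw]
  FD 4.9: (-18.873,-10.856) -> (-21.098,-6.49) [heading=117, draw]
  PD: pen down
  -- iteration 2/4 --
  RT 108: heading 117 -> 9
  FD 1.5: (-21.098,-6.49) -> (-19.616,-6.255) [heading=9, draw]
  FD 4.9: (-19.616,-6.255) -> (-14.777,-5.489) [heading=9, draw]
  PD: pen down
  -- iteration 3/4 --
  RT 108: heading 9 -> 261
  FD 1.5: (-14.777,-5.489) -> (-15.011,-6.97) [heading=261, draw]
  FD 4.9: (-15.011,-6.97) -> (-15.778,-11.81) [heading=261, draw]
  PD: pen down
  -- iteration 4/4 --
  RT 108: heading 261 -> 153
  FD 1.5: (-15.778,-11.81) -> (-17.114,-11.129) [heading=153, draw]
  FD 4.9: (-17.114,-11.129) -> (-21.48,-8.904) [heading=153, draw]
  PD: pen down
]
LT 108: heading 153 -> 261
Final: pos=(-21.48,-8.904), heading=261, 9 segment(s) drawn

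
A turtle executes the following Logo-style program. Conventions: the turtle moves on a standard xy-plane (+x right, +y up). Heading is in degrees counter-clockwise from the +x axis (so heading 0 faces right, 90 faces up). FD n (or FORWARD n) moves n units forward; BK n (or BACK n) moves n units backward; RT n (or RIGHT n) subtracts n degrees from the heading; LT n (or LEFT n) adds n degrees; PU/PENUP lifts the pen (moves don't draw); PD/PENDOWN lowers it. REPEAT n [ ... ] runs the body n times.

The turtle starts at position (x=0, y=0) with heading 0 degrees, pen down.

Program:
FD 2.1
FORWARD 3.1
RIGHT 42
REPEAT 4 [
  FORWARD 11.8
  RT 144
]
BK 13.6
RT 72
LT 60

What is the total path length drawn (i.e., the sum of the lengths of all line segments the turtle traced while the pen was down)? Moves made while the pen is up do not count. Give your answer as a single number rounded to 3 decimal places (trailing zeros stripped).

Executing turtle program step by step:
Start: pos=(0,0), heading=0, pen down
FD 2.1: (0,0) -> (2.1,0) [heading=0, draw]
FD 3.1: (2.1,0) -> (5.2,0) [heading=0, draw]
RT 42: heading 0 -> 318
REPEAT 4 [
  -- iteration 1/4 --
  FD 11.8: (5.2,0) -> (13.969,-7.896) [heading=318, draw]
  RT 144: heading 318 -> 174
  -- iteration 2/4 --
  FD 11.8: (13.969,-7.896) -> (2.234,-6.662) [heading=174, draw]
  RT 144: heading 174 -> 30
  -- iteration 3/4 --
  FD 11.8: (2.234,-6.662) -> (12.453,-0.762) [heading=30, draw]
  RT 144: heading 30 -> 246
  -- iteration 4/4 --
  FD 11.8: (12.453,-0.762) -> (7.653,-11.542) [heading=246, draw]
  RT 144: heading 246 -> 102
]
BK 13.6: (7.653,-11.542) -> (10.481,-24.845) [heading=102, draw]
RT 72: heading 102 -> 30
LT 60: heading 30 -> 90
Final: pos=(10.481,-24.845), heading=90, 7 segment(s) drawn

Segment lengths:
  seg 1: (0,0) -> (2.1,0), length = 2.1
  seg 2: (2.1,0) -> (5.2,0), length = 3.1
  seg 3: (5.2,0) -> (13.969,-7.896), length = 11.8
  seg 4: (13.969,-7.896) -> (2.234,-6.662), length = 11.8
  seg 5: (2.234,-6.662) -> (12.453,-0.762), length = 11.8
  seg 6: (12.453,-0.762) -> (7.653,-11.542), length = 11.8
  seg 7: (7.653,-11.542) -> (10.481,-24.845), length = 13.6
Total = 66

Answer: 66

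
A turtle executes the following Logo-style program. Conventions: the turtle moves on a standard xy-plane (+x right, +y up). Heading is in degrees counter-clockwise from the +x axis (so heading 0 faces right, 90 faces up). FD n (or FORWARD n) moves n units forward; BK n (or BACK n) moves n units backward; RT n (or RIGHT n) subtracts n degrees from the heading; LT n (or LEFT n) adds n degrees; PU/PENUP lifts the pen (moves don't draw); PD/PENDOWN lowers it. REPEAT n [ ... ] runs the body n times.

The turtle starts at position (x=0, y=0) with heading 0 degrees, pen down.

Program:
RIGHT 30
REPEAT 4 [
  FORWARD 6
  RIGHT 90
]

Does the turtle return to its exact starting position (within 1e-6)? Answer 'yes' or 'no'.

Answer: yes

Derivation:
Executing turtle program step by step:
Start: pos=(0,0), heading=0, pen down
RT 30: heading 0 -> 330
REPEAT 4 [
  -- iteration 1/4 --
  FD 6: (0,0) -> (5.196,-3) [heading=330, draw]
  RT 90: heading 330 -> 240
  -- iteration 2/4 --
  FD 6: (5.196,-3) -> (2.196,-8.196) [heading=240, draw]
  RT 90: heading 240 -> 150
  -- iteration 3/4 --
  FD 6: (2.196,-8.196) -> (-3,-5.196) [heading=150, draw]
  RT 90: heading 150 -> 60
  -- iteration 4/4 --
  FD 6: (-3,-5.196) -> (0,0) [heading=60, draw]
  RT 90: heading 60 -> 330
]
Final: pos=(0,0), heading=330, 4 segment(s) drawn

Start position: (0, 0)
Final position: (0, 0)
Distance = 0; < 1e-6 -> CLOSED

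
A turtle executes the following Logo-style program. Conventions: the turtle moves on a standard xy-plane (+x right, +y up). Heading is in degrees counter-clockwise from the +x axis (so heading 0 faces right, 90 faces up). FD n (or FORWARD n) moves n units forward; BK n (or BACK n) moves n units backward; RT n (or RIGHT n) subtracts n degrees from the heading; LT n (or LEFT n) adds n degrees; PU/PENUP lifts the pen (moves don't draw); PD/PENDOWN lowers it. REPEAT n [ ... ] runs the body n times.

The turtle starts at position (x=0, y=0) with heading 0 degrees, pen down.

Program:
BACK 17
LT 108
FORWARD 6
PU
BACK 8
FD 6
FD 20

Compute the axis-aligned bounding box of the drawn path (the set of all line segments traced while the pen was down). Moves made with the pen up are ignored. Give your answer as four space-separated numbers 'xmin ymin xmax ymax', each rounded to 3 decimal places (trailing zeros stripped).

Executing turtle program step by step:
Start: pos=(0,0), heading=0, pen down
BK 17: (0,0) -> (-17,0) [heading=0, draw]
LT 108: heading 0 -> 108
FD 6: (-17,0) -> (-18.854,5.706) [heading=108, draw]
PU: pen up
BK 8: (-18.854,5.706) -> (-16.382,-1.902) [heading=108, move]
FD 6: (-16.382,-1.902) -> (-18.236,3.804) [heading=108, move]
FD 20: (-18.236,3.804) -> (-24.416,22.825) [heading=108, move]
Final: pos=(-24.416,22.825), heading=108, 2 segment(s) drawn

Segment endpoints: x in {-18.854, -17, 0}, y in {0, 5.706}
xmin=-18.854, ymin=0, xmax=0, ymax=5.706

Answer: -18.854 0 0 5.706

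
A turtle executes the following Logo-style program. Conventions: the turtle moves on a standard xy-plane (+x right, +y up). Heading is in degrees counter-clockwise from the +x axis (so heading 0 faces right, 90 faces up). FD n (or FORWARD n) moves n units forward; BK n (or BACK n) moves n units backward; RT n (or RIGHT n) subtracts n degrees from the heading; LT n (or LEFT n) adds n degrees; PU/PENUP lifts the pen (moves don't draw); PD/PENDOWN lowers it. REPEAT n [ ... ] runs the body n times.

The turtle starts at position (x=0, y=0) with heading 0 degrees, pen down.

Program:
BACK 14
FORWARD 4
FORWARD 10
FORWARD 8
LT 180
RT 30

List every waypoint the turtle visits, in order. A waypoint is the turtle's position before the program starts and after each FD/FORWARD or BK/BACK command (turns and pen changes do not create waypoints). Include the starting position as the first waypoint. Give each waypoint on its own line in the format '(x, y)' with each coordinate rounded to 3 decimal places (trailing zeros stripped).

Answer: (0, 0)
(-14, 0)
(-10, 0)
(0, 0)
(8, 0)

Derivation:
Executing turtle program step by step:
Start: pos=(0,0), heading=0, pen down
BK 14: (0,0) -> (-14,0) [heading=0, draw]
FD 4: (-14,0) -> (-10,0) [heading=0, draw]
FD 10: (-10,0) -> (0,0) [heading=0, draw]
FD 8: (0,0) -> (8,0) [heading=0, draw]
LT 180: heading 0 -> 180
RT 30: heading 180 -> 150
Final: pos=(8,0), heading=150, 4 segment(s) drawn
Waypoints (5 total):
(0, 0)
(-14, 0)
(-10, 0)
(0, 0)
(8, 0)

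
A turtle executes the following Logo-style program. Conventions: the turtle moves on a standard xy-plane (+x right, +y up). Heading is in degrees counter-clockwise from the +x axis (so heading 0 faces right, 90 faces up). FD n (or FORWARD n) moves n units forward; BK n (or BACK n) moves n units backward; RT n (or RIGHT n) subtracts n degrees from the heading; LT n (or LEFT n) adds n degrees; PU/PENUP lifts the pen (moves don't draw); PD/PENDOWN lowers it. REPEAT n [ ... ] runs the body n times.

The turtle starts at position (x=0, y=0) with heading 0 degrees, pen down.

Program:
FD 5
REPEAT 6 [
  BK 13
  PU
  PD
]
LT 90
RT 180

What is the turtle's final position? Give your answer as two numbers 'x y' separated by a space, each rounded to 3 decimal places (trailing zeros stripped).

Answer: -73 0

Derivation:
Executing turtle program step by step:
Start: pos=(0,0), heading=0, pen down
FD 5: (0,0) -> (5,0) [heading=0, draw]
REPEAT 6 [
  -- iteration 1/6 --
  BK 13: (5,0) -> (-8,0) [heading=0, draw]
  PU: pen up
  PD: pen down
  -- iteration 2/6 --
  BK 13: (-8,0) -> (-21,0) [heading=0, draw]
  PU: pen up
  PD: pen down
  -- iteration 3/6 --
  BK 13: (-21,0) -> (-34,0) [heading=0, draw]
  PU: pen up
  PD: pen down
  -- iteration 4/6 --
  BK 13: (-34,0) -> (-47,0) [heading=0, draw]
  PU: pen up
  PD: pen down
  -- iteration 5/6 --
  BK 13: (-47,0) -> (-60,0) [heading=0, draw]
  PU: pen up
  PD: pen down
  -- iteration 6/6 --
  BK 13: (-60,0) -> (-73,0) [heading=0, draw]
  PU: pen up
  PD: pen down
]
LT 90: heading 0 -> 90
RT 180: heading 90 -> 270
Final: pos=(-73,0), heading=270, 7 segment(s) drawn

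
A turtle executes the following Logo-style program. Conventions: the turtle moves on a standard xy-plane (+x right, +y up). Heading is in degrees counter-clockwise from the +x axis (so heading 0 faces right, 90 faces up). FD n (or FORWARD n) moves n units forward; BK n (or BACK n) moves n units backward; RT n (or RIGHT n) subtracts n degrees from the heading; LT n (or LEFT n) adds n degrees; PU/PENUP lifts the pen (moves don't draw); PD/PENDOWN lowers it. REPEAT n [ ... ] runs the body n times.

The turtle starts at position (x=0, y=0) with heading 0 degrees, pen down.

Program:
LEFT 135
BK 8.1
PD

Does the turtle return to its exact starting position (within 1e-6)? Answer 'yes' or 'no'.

Answer: no

Derivation:
Executing turtle program step by step:
Start: pos=(0,0), heading=0, pen down
LT 135: heading 0 -> 135
BK 8.1: (0,0) -> (5.728,-5.728) [heading=135, draw]
PD: pen down
Final: pos=(5.728,-5.728), heading=135, 1 segment(s) drawn

Start position: (0, 0)
Final position: (5.728, -5.728)
Distance = 8.1; >= 1e-6 -> NOT closed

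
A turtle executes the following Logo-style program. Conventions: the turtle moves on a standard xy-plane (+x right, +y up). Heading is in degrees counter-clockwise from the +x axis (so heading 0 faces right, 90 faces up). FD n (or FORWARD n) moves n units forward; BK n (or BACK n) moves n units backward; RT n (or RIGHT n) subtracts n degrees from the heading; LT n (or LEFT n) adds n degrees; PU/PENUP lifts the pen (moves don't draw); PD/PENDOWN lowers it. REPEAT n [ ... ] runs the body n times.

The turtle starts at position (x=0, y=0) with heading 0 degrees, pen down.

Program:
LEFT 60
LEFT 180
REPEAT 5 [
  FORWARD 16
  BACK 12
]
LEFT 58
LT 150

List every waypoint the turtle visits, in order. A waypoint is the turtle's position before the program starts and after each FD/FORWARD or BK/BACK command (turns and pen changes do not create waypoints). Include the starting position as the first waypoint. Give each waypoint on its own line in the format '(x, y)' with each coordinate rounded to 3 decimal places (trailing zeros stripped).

Answer: (0, 0)
(-8, -13.856)
(-2, -3.464)
(-10, -17.321)
(-4, -6.928)
(-12, -20.785)
(-6, -10.392)
(-14, -24.249)
(-8, -13.856)
(-16, -27.713)
(-10, -17.321)

Derivation:
Executing turtle program step by step:
Start: pos=(0,0), heading=0, pen down
LT 60: heading 0 -> 60
LT 180: heading 60 -> 240
REPEAT 5 [
  -- iteration 1/5 --
  FD 16: (0,0) -> (-8,-13.856) [heading=240, draw]
  BK 12: (-8,-13.856) -> (-2,-3.464) [heading=240, draw]
  -- iteration 2/5 --
  FD 16: (-2,-3.464) -> (-10,-17.321) [heading=240, draw]
  BK 12: (-10,-17.321) -> (-4,-6.928) [heading=240, draw]
  -- iteration 3/5 --
  FD 16: (-4,-6.928) -> (-12,-20.785) [heading=240, draw]
  BK 12: (-12,-20.785) -> (-6,-10.392) [heading=240, draw]
  -- iteration 4/5 --
  FD 16: (-6,-10.392) -> (-14,-24.249) [heading=240, draw]
  BK 12: (-14,-24.249) -> (-8,-13.856) [heading=240, draw]
  -- iteration 5/5 --
  FD 16: (-8,-13.856) -> (-16,-27.713) [heading=240, draw]
  BK 12: (-16,-27.713) -> (-10,-17.321) [heading=240, draw]
]
LT 58: heading 240 -> 298
LT 150: heading 298 -> 88
Final: pos=(-10,-17.321), heading=88, 10 segment(s) drawn
Waypoints (11 total):
(0, 0)
(-8, -13.856)
(-2, -3.464)
(-10, -17.321)
(-4, -6.928)
(-12, -20.785)
(-6, -10.392)
(-14, -24.249)
(-8, -13.856)
(-16, -27.713)
(-10, -17.321)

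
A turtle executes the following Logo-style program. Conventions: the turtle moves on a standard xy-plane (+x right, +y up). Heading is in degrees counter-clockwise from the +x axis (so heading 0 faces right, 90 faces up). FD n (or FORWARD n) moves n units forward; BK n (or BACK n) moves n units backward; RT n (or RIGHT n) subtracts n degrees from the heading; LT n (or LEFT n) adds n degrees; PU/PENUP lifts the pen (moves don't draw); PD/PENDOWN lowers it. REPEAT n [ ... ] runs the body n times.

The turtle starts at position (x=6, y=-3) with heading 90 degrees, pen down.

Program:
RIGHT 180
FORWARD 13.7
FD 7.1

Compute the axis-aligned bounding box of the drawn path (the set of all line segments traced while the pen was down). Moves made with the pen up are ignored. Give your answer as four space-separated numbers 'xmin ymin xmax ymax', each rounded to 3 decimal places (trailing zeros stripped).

Answer: 6 -23.8 6 -3

Derivation:
Executing turtle program step by step:
Start: pos=(6,-3), heading=90, pen down
RT 180: heading 90 -> 270
FD 13.7: (6,-3) -> (6,-16.7) [heading=270, draw]
FD 7.1: (6,-16.7) -> (6,-23.8) [heading=270, draw]
Final: pos=(6,-23.8), heading=270, 2 segment(s) drawn

Segment endpoints: x in {6, 6}, y in {-23.8, -16.7, -3}
xmin=6, ymin=-23.8, xmax=6, ymax=-3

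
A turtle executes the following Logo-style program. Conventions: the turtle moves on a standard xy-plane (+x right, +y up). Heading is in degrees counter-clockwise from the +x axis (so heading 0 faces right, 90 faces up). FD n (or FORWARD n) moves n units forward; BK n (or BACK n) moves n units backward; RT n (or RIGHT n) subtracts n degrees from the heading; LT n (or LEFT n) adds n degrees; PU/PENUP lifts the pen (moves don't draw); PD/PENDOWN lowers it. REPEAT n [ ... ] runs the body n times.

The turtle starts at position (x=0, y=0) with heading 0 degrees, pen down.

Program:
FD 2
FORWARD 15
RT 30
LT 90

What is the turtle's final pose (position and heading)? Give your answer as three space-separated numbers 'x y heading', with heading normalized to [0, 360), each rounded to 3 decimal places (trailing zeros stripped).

Executing turtle program step by step:
Start: pos=(0,0), heading=0, pen down
FD 2: (0,0) -> (2,0) [heading=0, draw]
FD 15: (2,0) -> (17,0) [heading=0, draw]
RT 30: heading 0 -> 330
LT 90: heading 330 -> 60
Final: pos=(17,0), heading=60, 2 segment(s) drawn

Answer: 17 0 60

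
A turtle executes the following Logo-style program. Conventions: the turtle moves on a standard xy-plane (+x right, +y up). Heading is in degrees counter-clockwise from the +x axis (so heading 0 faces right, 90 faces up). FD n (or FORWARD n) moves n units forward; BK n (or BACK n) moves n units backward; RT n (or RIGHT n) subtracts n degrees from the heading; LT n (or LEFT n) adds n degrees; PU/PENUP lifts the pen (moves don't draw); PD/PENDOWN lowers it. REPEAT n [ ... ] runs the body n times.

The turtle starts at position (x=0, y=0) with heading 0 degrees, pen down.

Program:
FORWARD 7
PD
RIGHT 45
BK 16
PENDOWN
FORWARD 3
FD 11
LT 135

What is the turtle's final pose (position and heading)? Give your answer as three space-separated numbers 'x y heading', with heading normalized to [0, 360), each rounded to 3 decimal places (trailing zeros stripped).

Answer: 5.586 1.414 90

Derivation:
Executing turtle program step by step:
Start: pos=(0,0), heading=0, pen down
FD 7: (0,0) -> (7,0) [heading=0, draw]
PD: pen down
RT 45: heading 0 -> 315
BK 16: (7,0) -> (-4.314,11.314) [heading=315, draw]
PD: pen down
FD 3: (-4.314,11.314) -> (-2.192,9.192) [heading=315, draw]
FD 11: (-2.192,9.192) -> (5.586,1.414) [heading=315, draw]
LT 135: heading 315 -> 90
Final: pos=(5.586,1.414), heading=90, 4 segment(s) drawn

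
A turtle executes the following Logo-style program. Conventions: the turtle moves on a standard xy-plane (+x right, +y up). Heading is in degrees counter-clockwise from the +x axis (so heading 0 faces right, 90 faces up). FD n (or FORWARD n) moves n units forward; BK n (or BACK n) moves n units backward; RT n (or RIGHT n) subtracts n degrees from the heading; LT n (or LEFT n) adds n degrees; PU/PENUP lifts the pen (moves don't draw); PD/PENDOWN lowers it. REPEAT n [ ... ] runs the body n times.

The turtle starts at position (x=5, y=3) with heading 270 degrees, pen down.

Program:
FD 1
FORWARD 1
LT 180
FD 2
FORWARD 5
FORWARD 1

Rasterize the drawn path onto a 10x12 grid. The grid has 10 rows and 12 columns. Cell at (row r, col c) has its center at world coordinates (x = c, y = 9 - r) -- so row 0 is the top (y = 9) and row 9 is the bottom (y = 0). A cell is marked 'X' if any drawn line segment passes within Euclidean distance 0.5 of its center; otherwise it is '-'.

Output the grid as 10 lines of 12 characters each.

Segment 0: (5,3) -> (5,2)
Segment 1: (5,2) -> (5,1)
Segment 2: (5,1) -> (5,3)
Segment 3: (5,3) -> (5,8)
Segment 4: (5,8) -> (5,9)

Answer: -----X------
-----X------
-----X------
-----X------
-----X------
-----X------
-----X------
-----X------
-----X------
------------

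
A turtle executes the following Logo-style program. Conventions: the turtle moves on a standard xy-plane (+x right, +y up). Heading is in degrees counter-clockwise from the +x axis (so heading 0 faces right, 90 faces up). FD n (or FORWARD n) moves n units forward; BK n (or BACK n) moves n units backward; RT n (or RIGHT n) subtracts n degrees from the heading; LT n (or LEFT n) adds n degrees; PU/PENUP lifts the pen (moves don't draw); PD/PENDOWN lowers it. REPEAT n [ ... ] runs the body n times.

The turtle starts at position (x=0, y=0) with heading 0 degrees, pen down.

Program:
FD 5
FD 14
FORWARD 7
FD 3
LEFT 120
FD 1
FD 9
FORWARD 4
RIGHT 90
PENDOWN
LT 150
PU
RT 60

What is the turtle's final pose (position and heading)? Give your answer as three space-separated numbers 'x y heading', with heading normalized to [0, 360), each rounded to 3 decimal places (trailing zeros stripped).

Executing turtle program step by step:
Start: pos=(0,0), heading=0, pen down
FD 5: (0,0) -> (5,0) [heading=0, draw]
FD 14: (5,0) -> (19,0) [heading=0, draw]
FD 7: (19,0) -> (26,0) [heading=0, draw]
FD 3: (26,0) -> (29,0) [heading=0, draw]
LT 120: heading 0 -> 120
FD 1: (29,0) -> (28.5,0.866) [heading=120, draw]
FD 9: (28.5,0.866) -> (24,8.66) [heading=120, draw]
FD 4: (24,8.66) -> (22,12.124) [heading=120, draw]
RT 90: heading 120 -> 30
PD: pen down
LT 150: heading 30 -> 180
PU: pen up
RT 60: heading 180 -> 120
Final: pos=(22,12.124), heading=120, 7 segment(s) drawn

Answer: 22 12.124 120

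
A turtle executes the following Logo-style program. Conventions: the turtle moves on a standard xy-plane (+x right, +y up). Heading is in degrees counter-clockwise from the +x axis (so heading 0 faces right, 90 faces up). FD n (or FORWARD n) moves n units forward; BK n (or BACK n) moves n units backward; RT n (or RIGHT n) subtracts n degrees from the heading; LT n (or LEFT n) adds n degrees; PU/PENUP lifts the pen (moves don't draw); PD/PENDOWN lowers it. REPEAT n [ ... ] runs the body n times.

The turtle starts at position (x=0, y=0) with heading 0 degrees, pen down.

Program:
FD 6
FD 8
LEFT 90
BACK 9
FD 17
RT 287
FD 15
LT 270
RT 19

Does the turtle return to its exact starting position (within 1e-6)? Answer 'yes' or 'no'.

Executing turtle program step by step:
Start: pos=(0,0), heading=0, pen down
FD 6: (0,0) -> (6,0) [heading=0, draw]
FD 8: (6,0) -> (14,0) [heading=0, draw]
LT 90: heading 0 -> 90
BK 9: (14,0) -> (14,-9) [heading=90, draw]
FD 17: (14,-9) -> (14,8) [heading=90, draw]
RT 287: heading 90 -> 163
FD 15: (14,8) -> (-0.345,12.386) [heading=163, draw]
LT 270: heading 163 -> 73
RT 19: heading 73 -> 54
Final: pos=(-0.345,12.386), heading=54, 5 segment(s) drawn

Start position: (0, 0)
Final position: (-0.345, 12.386)
Distance = 12.39; >= 1e-6 -> NOT closed

Answer: no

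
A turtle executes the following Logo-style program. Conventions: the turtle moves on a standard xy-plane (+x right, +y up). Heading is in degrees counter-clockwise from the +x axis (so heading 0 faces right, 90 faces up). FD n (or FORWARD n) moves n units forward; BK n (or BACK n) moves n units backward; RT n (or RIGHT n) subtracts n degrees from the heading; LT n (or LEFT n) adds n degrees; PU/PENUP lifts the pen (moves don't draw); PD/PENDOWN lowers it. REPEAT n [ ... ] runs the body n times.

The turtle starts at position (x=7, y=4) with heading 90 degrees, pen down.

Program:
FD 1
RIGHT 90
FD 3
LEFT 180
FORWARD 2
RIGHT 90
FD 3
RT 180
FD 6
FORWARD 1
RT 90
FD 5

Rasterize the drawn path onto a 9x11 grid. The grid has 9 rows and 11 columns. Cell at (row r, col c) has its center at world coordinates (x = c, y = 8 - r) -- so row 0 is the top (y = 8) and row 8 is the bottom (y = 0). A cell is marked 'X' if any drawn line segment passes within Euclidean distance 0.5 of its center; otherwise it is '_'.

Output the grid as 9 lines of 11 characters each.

Answer: ________X__
________X__
________X__
_______XXXX
_______XX__
________X__
________X__
___XXXXXX__
___________

Derivation:
Segment 0: (7,4) -> (7,5)
Segment 1: (7,5) -> (10,5)
Segment 2: (10,5) -> (8,5)
Segment 3: (8,5) -> (8,8)
Segment 4: (8,8) -> (8,2)
Segment 5: (8,2) -> (8,1)
Segment 6: (8,1) -> (3,1)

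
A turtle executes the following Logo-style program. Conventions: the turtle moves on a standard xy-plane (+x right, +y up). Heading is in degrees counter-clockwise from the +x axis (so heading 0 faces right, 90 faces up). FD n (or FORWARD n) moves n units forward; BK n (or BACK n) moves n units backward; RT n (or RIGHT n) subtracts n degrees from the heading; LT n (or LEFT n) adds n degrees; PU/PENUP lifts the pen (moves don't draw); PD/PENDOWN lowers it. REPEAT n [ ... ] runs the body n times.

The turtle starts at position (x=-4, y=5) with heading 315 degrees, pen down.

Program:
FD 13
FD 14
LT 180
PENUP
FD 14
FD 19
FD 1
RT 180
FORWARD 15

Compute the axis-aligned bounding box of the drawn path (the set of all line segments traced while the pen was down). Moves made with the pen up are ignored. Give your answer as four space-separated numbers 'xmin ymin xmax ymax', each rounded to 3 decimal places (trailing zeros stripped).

Executing turtle program step by step:
Start: pos=(-4,5), heading=315, pen down
FD 13: (-4,5) -> (5.192,-4.192) [heading=315, draw]
FD 14: (5.192,-4.192) -> (15.092,-14.092) [heading=315, draw]
LT 180: heading 315 -> 135
PU: pen up
FD 14: (15.092,-14.092) -> (5.192,-4.192) [heading=135, move]
FD 19: (5.192,-4.192) -> (-8.243,9.243) [heading=135, move]
FD 1: (-8.243,9.243) -> (-8.95,9.95) [heading=135, move]
RT 180: heading 135 -> 315
FD 15: (-8.95,9.95) -> (1.657,-0.657) [heading=315, move]
Final: pos=(1.657,-0.657), heading=315, 2 segment(s) drawn

Segment endpoints: x in {-4, 5.192, 15.092}, y in {-14.092, -4.192, 5}
xmin=-4, ymin=-14.092, xmax=15.092, ymax=5

Answer: -4 -14.092 15.092 5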